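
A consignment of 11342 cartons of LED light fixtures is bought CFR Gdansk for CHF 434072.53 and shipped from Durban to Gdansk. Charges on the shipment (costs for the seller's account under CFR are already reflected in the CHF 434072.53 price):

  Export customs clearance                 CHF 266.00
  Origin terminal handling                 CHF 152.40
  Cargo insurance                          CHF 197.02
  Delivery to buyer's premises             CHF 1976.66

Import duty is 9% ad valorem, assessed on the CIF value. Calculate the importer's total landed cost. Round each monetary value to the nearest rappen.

CFR: the seller pays costs through ocean freight to the destination port, but not insurance.
Already in the invoice (seller's account under CFR): export clearance, origin terminal — exclude.
CIF value = CFR price + insurance = 434072.53 + 197.02 = 434269.55
Import duty = 434269.55 × 9% = 39084.26
Buyer bears: insurance 197.02 + delivery 1976.66 + duty 39084.26 = 41257.94
Landed cost = invoice 434072.53 + 41257.94 = 475330.47

Total landed cost: CHF 475330.47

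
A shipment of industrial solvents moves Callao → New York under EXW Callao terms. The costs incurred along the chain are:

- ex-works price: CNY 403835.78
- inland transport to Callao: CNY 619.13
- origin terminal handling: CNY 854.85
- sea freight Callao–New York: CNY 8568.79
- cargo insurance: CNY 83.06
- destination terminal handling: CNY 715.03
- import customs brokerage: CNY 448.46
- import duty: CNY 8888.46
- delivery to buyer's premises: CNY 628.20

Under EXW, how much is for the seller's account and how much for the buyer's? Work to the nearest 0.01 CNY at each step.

EXW: the seller makes goods available at their premises; the buyer bears all onward costs.
Seller's account: goods 403835.78 = 403835.78
Buyer's account: inland to port 619.13 + origin terminal 854.85 + freight 8568.79 + insurance 83.06 + destination terminal 715.03 + brokerage 448.46 + duty 8888.46 + delivery 628.20 = 20805.98

Seller: CNY 403835.78; buyer: CNY 20805.98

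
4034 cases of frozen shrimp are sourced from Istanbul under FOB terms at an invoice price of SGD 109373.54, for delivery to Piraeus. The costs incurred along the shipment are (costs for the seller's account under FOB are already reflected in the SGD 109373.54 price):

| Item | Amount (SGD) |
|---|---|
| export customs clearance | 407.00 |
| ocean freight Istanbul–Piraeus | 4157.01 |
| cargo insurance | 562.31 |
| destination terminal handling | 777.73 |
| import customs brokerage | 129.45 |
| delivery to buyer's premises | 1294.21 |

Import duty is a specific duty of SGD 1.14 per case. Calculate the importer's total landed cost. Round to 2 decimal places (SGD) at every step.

Total landed cost: SGD 120893.01

FOB: the seller bears costs until goods are on board at the origin port; the buyer bears freight, insurance and all costs thereafter.
Already in the invoice (seller's account under FOB): export clearance — exclude.
CIF value = FOB price + freight + insurance = 109373.54 + 4157.01 + 562.31 = 114092.86
Import duty = 4034 × 1.14 = 4598.76
Buyer bears: freight 4157.01 + insurance 562.31 + destination terminal 777.73 + brokerage 129.45 + delivery 1294.21 + duty 4598.76 = 11519.47
Landed cost = invoice 109373.54 + 11519.47 = 120893.01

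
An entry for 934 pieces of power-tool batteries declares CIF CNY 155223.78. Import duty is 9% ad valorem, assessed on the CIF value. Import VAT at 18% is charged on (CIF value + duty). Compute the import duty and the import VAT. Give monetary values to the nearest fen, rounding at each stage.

Import duty: CNY 13970.14; import VAT: CNY 30454.91

Import duty = 155223.78 × 9% = 13970.14
VAT base = CIF + duty = 155223.78 + 13970.14 = 169193.92
Import VAT = 169193.92 × 18% = 30454.91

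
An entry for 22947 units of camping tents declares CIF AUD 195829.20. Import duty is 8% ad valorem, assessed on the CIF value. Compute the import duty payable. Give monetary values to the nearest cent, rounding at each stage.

Import duty = 195829.20 × 8% = 15666.34

Import duty: AUD 15666.34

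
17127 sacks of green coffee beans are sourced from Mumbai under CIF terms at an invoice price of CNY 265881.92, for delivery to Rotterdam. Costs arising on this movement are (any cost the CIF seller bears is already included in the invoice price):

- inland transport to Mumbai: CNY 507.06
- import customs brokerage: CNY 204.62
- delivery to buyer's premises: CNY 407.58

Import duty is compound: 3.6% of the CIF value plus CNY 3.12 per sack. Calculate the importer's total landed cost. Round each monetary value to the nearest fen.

Total landed cost: CNY 329502.11

CIF: the seller pays costs through ocean freight and marine insurance to the destination port.
Already in the invoice (seller's account under CIF): inland to port — exclude.
The CIF price already equals the CIF value: 265881.92
Ad valorem component: 265881.92 × 3.6% = 9571.75
Specific component: 17127 × 3.12 = 53436.24
Import duty = 9571.75 + 53436.24 = 63007.99
Buyer bears: brokerage 204.62 + delivery 407.58 + duty 63007.99 = 63620.19
Landed cost = invoice 265881.92 + 63620.19 = 329502.11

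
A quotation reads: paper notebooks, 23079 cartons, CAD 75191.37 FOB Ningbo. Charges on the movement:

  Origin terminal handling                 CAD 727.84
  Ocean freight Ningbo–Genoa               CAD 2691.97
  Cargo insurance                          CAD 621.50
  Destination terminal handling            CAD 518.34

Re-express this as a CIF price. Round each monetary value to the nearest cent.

Not relevant to the conversion: origin terminal — on the seller under both FOB and CIF; already in the FOB price and stays in the CIF price. destination terminal — on the buyer under both terms; not part of either seller's price.
From FOB to CIF, the seller additionally bears: freight, insurance.
CIF price = 75191.37 + 2691.97 + 621.50 = 78504.84

CIF price: CAD 78504.84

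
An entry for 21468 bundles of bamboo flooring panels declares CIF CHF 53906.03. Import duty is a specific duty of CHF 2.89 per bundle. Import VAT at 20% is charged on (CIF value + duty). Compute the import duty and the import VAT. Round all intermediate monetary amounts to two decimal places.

Import duty = 21468 × 2.89 = 62042.52
VAT base = CIF + duty = 53906.03 + 62042.52 = 115948.55
Import VAT = 115948.55 × 20% = 23189.71

Import duty: CHF 62042.52; import VAT: CHF 23189.71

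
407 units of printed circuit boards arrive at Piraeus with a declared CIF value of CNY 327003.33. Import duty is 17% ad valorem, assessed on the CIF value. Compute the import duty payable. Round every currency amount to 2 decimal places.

Import duty = 327003.33 × 17% = 55590.57

Import duty: CNY 55590.57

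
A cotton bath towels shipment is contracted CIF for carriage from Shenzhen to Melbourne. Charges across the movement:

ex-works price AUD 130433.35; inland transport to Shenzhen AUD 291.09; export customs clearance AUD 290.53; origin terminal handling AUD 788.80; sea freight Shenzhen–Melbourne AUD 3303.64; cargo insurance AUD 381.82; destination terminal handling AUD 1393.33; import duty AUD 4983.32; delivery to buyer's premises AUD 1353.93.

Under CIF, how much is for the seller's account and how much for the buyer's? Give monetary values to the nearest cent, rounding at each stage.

Seller: AUD 135489.23; buyer: AUD 7730.58

CIF: the seller pays costs through ocean freight and marine insurance to the destination port.
Seller's account: goods 130433.35 + inland to port 291.09 + export clearance 290.53 + origin terminal 788.80 + freight 3303.64 + insurance 381.82 = 135489.23
Buyer's account: destination terminal 1393.33 + duty 4983.32 + delivery 1353.93 = 7730.58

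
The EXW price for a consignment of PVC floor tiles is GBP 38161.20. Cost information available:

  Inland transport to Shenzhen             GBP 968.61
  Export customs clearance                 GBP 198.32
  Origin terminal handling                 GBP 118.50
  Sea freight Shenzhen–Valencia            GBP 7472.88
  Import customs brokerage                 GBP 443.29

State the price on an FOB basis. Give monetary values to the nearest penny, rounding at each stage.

FOB price: GBP 39446.63

Not relevant to the conversion: freight, brokerage — on the buyer under both terms; not part of either seller's price.
From EXW to FOB, the seller additionally bears: inland to port, export clearance, origin terminal.
FOB price = 38161.20 + 968.61 + 198.32 + 118.50 = 39446.63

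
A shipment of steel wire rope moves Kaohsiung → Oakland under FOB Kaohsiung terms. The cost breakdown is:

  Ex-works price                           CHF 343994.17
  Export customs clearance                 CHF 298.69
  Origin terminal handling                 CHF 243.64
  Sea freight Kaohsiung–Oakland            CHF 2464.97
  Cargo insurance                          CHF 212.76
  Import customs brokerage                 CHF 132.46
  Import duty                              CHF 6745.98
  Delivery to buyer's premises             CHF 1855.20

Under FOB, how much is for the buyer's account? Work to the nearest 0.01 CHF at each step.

FOB: the seller bears costs until goods are on board at the origin port; the buyer bears freight, insurance and all costs thereafter.
Seller's account: goods 343994.17 + export clearance 298.69 + origin terminal 243.64 = 344536.50
Buyer's account: freight 2464.97 + insurance 212.76 + brokerage 132.46 + duty 6745.98 + delivery 1855.20 = 11411.37

Buyer's account: CHF 11411.37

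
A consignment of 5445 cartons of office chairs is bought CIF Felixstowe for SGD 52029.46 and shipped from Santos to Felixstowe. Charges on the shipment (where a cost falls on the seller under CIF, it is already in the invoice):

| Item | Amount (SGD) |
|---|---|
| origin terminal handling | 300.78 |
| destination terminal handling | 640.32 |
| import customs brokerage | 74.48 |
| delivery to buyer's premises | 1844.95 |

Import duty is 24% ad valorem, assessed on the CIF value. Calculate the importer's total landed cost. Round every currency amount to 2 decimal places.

CIF: the seller pays costs through ocean freight and marine insurance to the destination port.
Already in the invoice (seller's account under CIF): origin terminal — exclude.
The CIF price already equals the CIF value: 52029.46
Import duty = 52029.46 × 24% = 12487.07
Buyer bears: destination terminal 640.32 + brokerage 74.48 + delivery 1844.95 + duty 12487.07 = 15046.82
Landed cost = invoice 52029.46 + 15046.82 = 67076.28

Total landed cost: SGD 67076.28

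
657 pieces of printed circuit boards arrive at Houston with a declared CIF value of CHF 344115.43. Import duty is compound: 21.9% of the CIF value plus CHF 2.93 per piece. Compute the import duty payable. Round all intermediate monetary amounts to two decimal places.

Import duty: CHF 77286.29

Ad valorem component: 344115.43 × 21.9% = 75361.28
Specific component: 657 × 2.93 = 1925.01
Import duty = 75361.28 + 1925.01 = 77286.29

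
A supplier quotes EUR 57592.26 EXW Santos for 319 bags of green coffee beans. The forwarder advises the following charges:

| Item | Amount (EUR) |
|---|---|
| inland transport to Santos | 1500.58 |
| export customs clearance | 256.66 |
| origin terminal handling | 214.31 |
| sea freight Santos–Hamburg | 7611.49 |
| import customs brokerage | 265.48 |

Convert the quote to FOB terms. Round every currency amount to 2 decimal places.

Not relevant to the conversion: freight, brokerage — on the buyer under both terms; not part of either seller's price.
From EXW to FOB, the seller additionally bears: inland to port, export clearance, origin terminal.
FOB price = 57592.26 + 1500.58 + 256.66 + 214.31 = 59563.81

FOB price: EUR 59563.81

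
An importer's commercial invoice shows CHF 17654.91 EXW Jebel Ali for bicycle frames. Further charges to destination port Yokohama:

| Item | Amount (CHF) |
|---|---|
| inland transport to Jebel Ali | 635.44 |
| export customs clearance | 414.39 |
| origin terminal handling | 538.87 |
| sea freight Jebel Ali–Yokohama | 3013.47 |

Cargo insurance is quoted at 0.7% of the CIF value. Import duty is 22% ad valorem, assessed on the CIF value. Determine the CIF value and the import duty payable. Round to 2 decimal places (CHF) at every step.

CIF value: CHF 22413.98; import duty: CHF 4931.08

Let C be the CIF value. C = EXW price + pre-shipment costs + freight + 0.7% × C
C − 0.7% × C = 17654.91 + 635.44 + 414.39 + 538.87 + 3013.47
0.993 × C = 22257.08
C = 22257.08 / 0.993 = 22413.98
Insurance premium = 0.7% × 22413.98 = 156.90
Import duty = 22413.98 × 22% = 4931.08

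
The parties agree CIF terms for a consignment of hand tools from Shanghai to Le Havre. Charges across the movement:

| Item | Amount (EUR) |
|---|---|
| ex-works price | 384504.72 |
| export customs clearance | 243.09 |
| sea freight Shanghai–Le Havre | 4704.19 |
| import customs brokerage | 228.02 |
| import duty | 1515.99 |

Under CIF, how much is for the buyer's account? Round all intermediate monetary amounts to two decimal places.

Buyer's account: EUR 1744.01

CIF: the seller pays costs through ocean freight and marine insurance to the destination port.
Seller's account: goods 384504.72 + export clearance 243.09 + freight 4704.19 = 389452.00
Buyer's account: brokerage 228.02 + duty 1515.99 = 1744.01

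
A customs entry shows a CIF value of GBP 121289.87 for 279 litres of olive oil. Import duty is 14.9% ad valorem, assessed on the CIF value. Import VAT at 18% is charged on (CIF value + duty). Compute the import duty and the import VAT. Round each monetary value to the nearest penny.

Import duty: GBP 18072.19; import VAT: GBP 25085.17

Import duty = 121289.87 × 14.9% = 18072.19
VAT base = CIF + duty = 121289.87 + 18072.19 = 139362.06
Import VAT = 139362.06 × 18% = 25085.17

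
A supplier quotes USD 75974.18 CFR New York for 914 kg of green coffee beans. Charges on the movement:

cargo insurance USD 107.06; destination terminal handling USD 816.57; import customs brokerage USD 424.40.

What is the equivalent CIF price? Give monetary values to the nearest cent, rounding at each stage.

Not relevant to the conversion: destination terminal, brokerage — on the buyer under both terms; not part of either seller's price.
From CFR to CIF, the seller additionally bears: insurance.
CIF price = 75974.18 + 107.06 = 76081.24

CIF price: USD 76081.24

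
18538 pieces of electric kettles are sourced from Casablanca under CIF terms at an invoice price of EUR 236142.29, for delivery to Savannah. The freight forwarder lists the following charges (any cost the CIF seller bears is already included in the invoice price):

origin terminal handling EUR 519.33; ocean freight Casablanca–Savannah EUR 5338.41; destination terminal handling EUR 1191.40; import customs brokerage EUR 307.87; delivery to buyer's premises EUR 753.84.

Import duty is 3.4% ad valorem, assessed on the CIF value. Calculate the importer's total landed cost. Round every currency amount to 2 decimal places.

Total landed cost: EUR 246424.24

CIF: the seller pays costs through ocean freight and marine insurance to the destination port.
Already in the invoice (seller's account under CIF): origin terminal, freight — exclude.
The CIF price already equals the CIF value: 236142.29
Import duty = 236142.29 × 3.4% = 8028.84
Buyer bears: destination terminal 1191.40 + brokerage 307.87 + delivery 753.84 + duty 8028.84 = 10281.95
Landed cost = invoice 236142.29 + 10281.95 = 246424.24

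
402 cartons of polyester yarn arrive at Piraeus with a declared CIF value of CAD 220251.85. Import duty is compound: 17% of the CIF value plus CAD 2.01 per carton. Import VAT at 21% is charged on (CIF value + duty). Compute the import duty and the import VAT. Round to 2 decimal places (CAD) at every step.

Ad valorem component: 220251.85 × 17% = 37442.81
Specific component: 402 × 2.01 = 808.02
Import duty = 37442.81 + 808.02 = 38250.83
VAT base = CIF + duty = 220251.85 + 38250.83 = 258502.68
Import VAT = 258502.68 × 21% = 54285.56

Import duty: CAD 38250.83; import VAT: CAD 54285.56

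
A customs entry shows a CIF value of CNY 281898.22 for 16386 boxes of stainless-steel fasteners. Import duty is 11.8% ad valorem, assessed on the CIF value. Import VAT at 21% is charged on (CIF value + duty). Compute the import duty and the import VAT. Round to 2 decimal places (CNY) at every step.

Import duty: CNY 33263.99; import VAT: CNY 66184.06

Import duty = 281898.22 × 11.8% = 33263.99
VAT base = CIF + duty = 281898.22 + 33263.99 = 315162.21
Import VAT = 315162.21 × 21% = 66184.06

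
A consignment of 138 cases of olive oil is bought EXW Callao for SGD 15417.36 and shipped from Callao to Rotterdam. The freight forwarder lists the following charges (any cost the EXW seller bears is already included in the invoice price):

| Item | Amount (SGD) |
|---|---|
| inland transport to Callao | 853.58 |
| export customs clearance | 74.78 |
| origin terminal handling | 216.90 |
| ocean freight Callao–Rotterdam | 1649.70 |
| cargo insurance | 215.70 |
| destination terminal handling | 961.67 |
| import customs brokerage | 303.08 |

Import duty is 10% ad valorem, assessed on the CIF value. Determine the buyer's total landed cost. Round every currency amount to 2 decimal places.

EXW: the seller makes goods available at their premises; the buyer bears all onward costs.
CIF value = EXW price + inland to port + export clearance + origin terminal + freight + insurance = 15417.36 + 853.58 + 74.78 + 216.90 + 1649.70 + 215.70 = 18428.02
Import duty = 18428.02 × 10% = 1842.80
Buyer bears: inland to port 853.58 + export clearance 74.78 + origin terminal 216.90 + freight 1649.70 + insurance 215.70 + destination terminal 961.67 + brokerage 303.08 + duty 1842.80 = 6118.21
Landed cost = invoice 15417.36 + 6118.21 = 21535.57

Total landed cost: SGD 21535.57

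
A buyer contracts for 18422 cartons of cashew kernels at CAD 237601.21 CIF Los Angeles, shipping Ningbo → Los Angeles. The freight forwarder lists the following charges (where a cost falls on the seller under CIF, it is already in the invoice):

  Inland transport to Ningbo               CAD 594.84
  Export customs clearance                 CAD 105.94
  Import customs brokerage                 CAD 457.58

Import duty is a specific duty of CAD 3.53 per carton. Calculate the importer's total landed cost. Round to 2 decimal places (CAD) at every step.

CIF: the seller pays costs through ocean freight and marine insurance to the destination port.
Already in the invoice (seller's account under CIF): inland to port, export clearance — exclude.
The CIF price already equals the CIF value: 237601.21
Import duty = 18422 × 3.53 = 65029.66
Buyer bears: brokerage 457.58 + duty 65029.66 = 65487.24
Landed cost = invoice 237601.21 + 65487.24 = 303088.45

Total landed cost: CAD 303088.45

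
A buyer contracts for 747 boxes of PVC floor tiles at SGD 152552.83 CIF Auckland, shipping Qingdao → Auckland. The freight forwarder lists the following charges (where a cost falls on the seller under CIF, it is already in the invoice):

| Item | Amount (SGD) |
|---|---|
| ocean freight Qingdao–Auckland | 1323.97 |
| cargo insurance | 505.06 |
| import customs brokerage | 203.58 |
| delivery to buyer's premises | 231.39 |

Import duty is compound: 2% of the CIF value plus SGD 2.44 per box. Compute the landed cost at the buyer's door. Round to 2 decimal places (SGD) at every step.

Total landed cost: SGD 157861.54

CIF: the seller pays costs through ocean freight and marine insurance to the destination port.
Already in the invoice (seller's account under CIF): freight, insurance — exclude.
The CIF price already equals the CIF value: 152552.83
Ad valorem component: 152552.83 × 2% = 3051.06
Specific component: 747 × 2.44 = 1822.68
Import duty = 3051.06 + 1822.68 = 4873.74
Buyer bears: brokerage 203.58 + delivery 231.39 + duty 4873.74 = 5308.71
Landed cost = invoice 152552.83 + 5308.71 = 157861.54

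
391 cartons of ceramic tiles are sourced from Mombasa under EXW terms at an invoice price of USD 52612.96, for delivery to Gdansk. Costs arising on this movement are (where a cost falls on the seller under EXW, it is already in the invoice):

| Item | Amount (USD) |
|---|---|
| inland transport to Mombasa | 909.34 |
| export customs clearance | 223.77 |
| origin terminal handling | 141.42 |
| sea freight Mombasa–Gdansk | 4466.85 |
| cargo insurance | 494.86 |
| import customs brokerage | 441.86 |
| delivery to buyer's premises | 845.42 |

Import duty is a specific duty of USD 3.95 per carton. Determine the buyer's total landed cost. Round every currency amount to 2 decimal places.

Total landed cost: USD 61680.93

EXW: the seller makes goods available at their premises; the buyer bears all onward costs.
CIF value = EXW price + inland to port + export clearance + origin terminal + freight + insurance = 52612.96 + 909.34 + 223.77 + 141.42 + 4466.85 + 494.86 = 58849.20
Import duty = 391 × 3.95 = 1544.45
Buyer bears: inland to port 909.34 + export clearance 223.77 + origin terminal 141.42 + freight 4466.85 + insurance 494.86 + brokerage 441.86 + delivery 845.42 + duty 1544.45 = 9067.97
Landed cost = invoice 52612.96 + 9067.97 = 61680.93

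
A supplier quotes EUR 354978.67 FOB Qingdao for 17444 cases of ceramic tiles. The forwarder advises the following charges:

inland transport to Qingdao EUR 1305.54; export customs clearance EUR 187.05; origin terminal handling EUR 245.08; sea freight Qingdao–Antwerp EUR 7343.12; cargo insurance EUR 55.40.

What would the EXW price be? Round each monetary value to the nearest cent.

EXW price: EUR 353241.00

Not relevant to the conversion: freight, insurance — on the buyer under both terms; not part of either seller's price.
From FOB to EXW, the seller no longer bears: inland to port, export clearance, origin terminal.
EXW price = 354978.67 − 1305.54 − 187.05 − 245.08 = 353241.00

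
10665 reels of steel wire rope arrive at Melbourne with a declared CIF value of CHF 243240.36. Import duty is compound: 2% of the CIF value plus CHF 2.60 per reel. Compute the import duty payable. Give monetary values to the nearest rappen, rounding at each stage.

Ad valorem component: 243240.36 × 2% = 4864.81
Specific component: 10665 × 2.60 = 27729.00
Import duty = 4864.81 + 27729.00 = 32593.81

Import duty: CHF 32593.81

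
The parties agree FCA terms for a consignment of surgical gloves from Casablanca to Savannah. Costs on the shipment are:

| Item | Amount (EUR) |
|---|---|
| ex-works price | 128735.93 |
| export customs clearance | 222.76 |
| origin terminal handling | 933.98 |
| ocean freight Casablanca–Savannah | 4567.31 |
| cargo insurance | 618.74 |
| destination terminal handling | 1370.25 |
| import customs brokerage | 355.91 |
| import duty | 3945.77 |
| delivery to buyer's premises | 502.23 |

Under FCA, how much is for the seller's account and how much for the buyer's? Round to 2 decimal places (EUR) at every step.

Seller: EUR 128958.69; buyer: EUR 12294.19

FCA: the seller delivers export-cleared goods to the carrier; the buyer bears costs from that point.
Seller's account: goods 128735.93 + export clearance 222.76 = 128958.69
Buyer's account: origin terminal 933.98 + freight 4567.31 + insurance 618.74 + destination terminal 1370.25 + brokerage 355.91 + duty 3945.77 + delivery 502.23 = 12294.19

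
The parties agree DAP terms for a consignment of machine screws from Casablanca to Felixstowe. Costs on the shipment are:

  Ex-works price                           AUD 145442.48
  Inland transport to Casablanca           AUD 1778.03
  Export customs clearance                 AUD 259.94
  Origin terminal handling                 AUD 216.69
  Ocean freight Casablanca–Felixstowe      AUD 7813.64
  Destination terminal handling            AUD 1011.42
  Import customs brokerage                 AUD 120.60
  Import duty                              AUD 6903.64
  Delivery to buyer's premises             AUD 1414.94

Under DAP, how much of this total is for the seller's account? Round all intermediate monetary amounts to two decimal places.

Seller's account: AUD 157937.14

DAP: the seller bears all costs to the named destination except import duty and clearance.
Seller's account: goods 145442.48 + inland to port 1778.03 + export clearance 259.94 + origin terminal 216.69 + freight 7813.64 + destination terminal 1011.42 + delivery 1414.94 = 157937.14
Buyer's account: brokerage 120.60 + duty 6903.64 = 7024.24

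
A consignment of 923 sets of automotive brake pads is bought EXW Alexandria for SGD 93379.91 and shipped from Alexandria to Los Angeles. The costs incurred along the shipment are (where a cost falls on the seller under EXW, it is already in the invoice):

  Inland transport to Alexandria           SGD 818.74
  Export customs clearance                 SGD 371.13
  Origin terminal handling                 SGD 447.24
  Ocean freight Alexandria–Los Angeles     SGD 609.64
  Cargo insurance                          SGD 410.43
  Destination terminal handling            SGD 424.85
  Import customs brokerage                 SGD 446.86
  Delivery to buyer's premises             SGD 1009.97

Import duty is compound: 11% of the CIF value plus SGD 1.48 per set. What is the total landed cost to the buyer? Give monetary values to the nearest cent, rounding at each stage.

Total landed cost: SGD 109848.89

EXW: the seller makes goods available at their premises; the buyer bears all onward costs.
CIF value = EXW price + inland to port + export clearance + origin terminal + freight + insurance = 93379.91 + 818.74 + 371.13 + 447.24 + 609.64 + 410.43 = 96037.09
Ad valorem component: 96037.09 × 11% = 10564.08
Specific component: 923 × 1.48 = 1366.04
Import duty = 10564.08 + 1366.04 = 11930.12
Buyer bears: inland to port 818.74 + export clearance 371.13 + origin terminal 447.24 + freight 609.64 + insurance 410.43 + destination terminal 424.85 + brokerage 446.86 + delivery 1009.97 + duty 11930.12 = 16468.98
Landed cost = invoice 93379.91 + 16468.98 = 109848.89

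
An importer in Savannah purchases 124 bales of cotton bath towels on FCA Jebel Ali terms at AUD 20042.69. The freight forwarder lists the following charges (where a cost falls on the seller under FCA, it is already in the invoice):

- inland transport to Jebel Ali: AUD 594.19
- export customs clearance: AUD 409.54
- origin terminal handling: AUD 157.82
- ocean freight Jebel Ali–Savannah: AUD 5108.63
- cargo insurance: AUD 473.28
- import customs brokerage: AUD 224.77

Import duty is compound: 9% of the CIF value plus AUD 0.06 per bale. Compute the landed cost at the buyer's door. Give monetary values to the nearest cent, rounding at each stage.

Total landed cost: AUD 28335.05

FCA: the seller delivers export-cleared goods to the carrier; the buyer bears costs from that point.
Already in the invoice (seller's account under FCA): inland to port, export clearance — exclude.
CIF value = FCA price + origin terminal + freight + insurance = 20042.69 + 157.82 + 5108.63 + 473.28 = 25782.42
Ad valorem component: 25782.42 × 9% = 2320.42
Specific component: 124 × 0.06 = 7.44
Import duty = 2320.42 + 7.44 = 2327.86
Buyer bears: origin terminal 157.82 + freight 5108.63 + insurance 473.28 + brokerage 224.77 + duty 2327.86 = 8292.36
Landed cost = invoice 20042.69 + 8292.36 = 28335.05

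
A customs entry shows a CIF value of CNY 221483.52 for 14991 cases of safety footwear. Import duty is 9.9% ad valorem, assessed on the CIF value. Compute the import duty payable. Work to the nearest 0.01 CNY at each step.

Import duty: CNY 21926.87

Import duty = 221483.52 × 9.9% = 21926.87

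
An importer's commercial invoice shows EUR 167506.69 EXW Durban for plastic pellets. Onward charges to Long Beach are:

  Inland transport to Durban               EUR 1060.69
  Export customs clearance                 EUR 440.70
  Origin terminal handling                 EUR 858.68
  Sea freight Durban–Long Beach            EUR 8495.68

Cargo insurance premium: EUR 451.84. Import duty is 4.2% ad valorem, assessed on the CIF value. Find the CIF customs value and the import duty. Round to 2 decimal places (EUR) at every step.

CIF value: EUR 178814.28; import duty: EUR 7510.20

CIF = EXW price + pre-shipment costs + freight + insurance
CIF = 167506.69 + 1060.69 + 440.70 + 858.68 + 8495.68 + 451.84 = 178814.28
Import duty = 178814.28 × 4.2% = 7510.20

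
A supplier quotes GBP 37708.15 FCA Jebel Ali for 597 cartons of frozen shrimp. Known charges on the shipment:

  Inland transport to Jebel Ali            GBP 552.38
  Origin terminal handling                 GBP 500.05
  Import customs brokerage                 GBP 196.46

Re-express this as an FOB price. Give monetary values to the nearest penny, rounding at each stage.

FOB price: GBP 38208.20

Not relevant to the conversion: inland to port — on the seller under both FCA and FOB; already in the FCA price and stays in the FOB price. brokerage — on the buyer under both terms; not part of either seller's price.
From FCA to FOB, the seller additionally bears: origin terminal.
FOB price = 37708.15 + 500.05 = 38208.20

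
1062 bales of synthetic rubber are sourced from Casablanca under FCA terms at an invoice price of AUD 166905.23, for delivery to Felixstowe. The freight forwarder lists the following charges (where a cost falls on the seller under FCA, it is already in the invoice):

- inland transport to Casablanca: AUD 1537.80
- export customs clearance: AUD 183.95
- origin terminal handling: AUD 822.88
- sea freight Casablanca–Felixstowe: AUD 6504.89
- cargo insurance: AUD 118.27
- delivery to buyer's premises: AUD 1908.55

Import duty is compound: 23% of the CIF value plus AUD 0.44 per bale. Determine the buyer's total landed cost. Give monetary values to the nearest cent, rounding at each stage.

FCA: the seller delivers export-cleared goods to the carrier; the buyer bears costs from that point.
Already in the invoice (seller's account under FCA): inland to port, export clearance — exclude.
CIF value = FCA price + origin terminal + freight + insurance = 166905.23 + 822.88 + 6504.89 + 118.27 = 174351.27
Ad valorem component: 174351.27 × 23% = 40100.79
Specific component: 1062 × 0.44 = 467.28
Import duty = 40100.79 + 467.28 = 40568.07
Buyer bears: origin terminal 822.88 + freight 6504.89 + insurance 118.27 + delivery 1908.55 + duty 40568.07 = 49922.66
Landed cost = invoice 166905.23 + 49922.66 = 216827.89

Total landed cost: AUD 216827.89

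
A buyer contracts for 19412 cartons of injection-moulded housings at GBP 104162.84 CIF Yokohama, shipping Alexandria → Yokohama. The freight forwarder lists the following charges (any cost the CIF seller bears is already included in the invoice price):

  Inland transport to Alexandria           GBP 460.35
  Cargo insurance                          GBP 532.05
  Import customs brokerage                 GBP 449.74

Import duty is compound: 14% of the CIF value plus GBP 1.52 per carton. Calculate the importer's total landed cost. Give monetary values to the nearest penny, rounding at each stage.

Total landed cost: GBP 148701.62

CIF: the seller pays costs through ocean freight and marine insurance to the destination port.
Already in the invoice (seller's account under CIF): inland to port, insurance — exclude.
The CIF price already equals the CIF value: 104162.84
Ad valorem component: 104162.84 × 14% = 14582.80
Specific component: 19412 × 1.52 = 29506.24
Import duty = 14582.80 + 29506.24 = 44089.04
Buyer bears: brokerage 449.74 + duty 44089.04 = 44538.78
Landed cost = invoice 104162.84 + 44538.78 = 148701.62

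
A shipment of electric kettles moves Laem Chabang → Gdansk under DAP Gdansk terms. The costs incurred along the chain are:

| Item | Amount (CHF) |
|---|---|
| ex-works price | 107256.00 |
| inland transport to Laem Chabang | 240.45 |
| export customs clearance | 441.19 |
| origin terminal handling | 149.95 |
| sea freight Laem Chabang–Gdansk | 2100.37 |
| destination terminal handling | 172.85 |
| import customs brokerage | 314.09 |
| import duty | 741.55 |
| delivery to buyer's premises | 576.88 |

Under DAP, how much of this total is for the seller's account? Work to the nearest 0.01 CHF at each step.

Seller's account: CHF 110937.69

DAP: the seller bears all costs to the named destination except import duty and clearance.
Seller's account: goods 107256.00 + inland to port 240.45 + export clearance 441.19 + origin terminal 149.95 + freight 2100.37 + destination terminal 172.85 + delivery 576.88 = 110937.69
Buyer's account: brokerage 314.09 + duty 741.55 = 1055.64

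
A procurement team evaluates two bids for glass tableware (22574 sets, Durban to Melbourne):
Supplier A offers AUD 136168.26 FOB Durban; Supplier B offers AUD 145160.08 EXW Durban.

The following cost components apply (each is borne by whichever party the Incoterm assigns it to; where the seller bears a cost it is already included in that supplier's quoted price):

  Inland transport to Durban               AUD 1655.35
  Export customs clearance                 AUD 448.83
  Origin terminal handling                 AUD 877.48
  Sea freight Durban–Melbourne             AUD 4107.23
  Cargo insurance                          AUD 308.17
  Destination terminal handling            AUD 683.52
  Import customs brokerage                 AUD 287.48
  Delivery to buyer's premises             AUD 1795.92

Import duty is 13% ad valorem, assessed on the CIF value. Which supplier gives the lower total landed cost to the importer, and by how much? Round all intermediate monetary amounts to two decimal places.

Supplier A is cheaper by AUD 13530.03

Supplier A (FOB):
CIF value = FOB price + freight + insurance = 136168.26 + 4107.23 + 308.17 = 140583.66
Import duty = 140583.66 × 13% = 18275.88
Buyer bears (A): 4107.23 + 308.17 + 683.52 + 287.48 + 1795.92 = 7182.32
Landed cost (A) = invoice 136168.26 + 7182.32 + duty 18275.88 = 161626.46
Supplier B (EXW):
CIF value = EXW price + inland to port + export clearance + origin terminal + freight + insurance = 145160.08 + 1655.35 + 448.83 + 877.48 + 4107.23 + 308.17 = 152557.14
Import duty = 152557.14 × 13% = 19832.43
Buyer bears (B): 1655.35 + 448.83 + 877.48 + 4107.23 + 308.17 + 683.52 + 287.48 + 1795.92 = 10163.98
Landed cost (B) = invoice 145160.08 + 10163.98 + duty 19832.43 = 175156.49
Difference = |161626.46 − 175156.49| = 13530.03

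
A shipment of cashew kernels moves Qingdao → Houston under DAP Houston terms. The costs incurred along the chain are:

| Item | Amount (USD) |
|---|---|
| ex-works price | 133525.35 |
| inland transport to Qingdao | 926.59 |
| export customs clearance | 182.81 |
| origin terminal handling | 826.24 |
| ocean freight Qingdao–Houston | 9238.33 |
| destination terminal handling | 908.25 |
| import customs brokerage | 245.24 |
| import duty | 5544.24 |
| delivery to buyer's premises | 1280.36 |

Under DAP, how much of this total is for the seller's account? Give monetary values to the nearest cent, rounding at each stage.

Seller's account: USD 146887.93

DAP: the seller bears all costs to the named destination except import duty and clearance.
Seller's account: goods 133525.35 + inland to port 926.59 + export clearance 182.81 + origin terminal 826.24 + freight 9238.33 + destination terminal 908.25 + delivery 1280.36 = 146887.93
Buyer's account: brokerage 245.24 + duty 5544.24 = 5789.48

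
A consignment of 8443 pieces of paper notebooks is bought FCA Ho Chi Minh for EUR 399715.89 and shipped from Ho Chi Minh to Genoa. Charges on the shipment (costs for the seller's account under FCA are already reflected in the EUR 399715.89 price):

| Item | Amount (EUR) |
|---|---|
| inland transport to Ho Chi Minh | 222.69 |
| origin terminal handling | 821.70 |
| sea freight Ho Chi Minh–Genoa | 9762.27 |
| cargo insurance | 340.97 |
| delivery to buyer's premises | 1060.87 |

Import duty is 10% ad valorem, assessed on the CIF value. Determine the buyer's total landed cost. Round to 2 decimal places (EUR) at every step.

FCA: the seller delivers export-cleared goods to the carrier; the buyer bears costs from that point.
Already in the invoice (seller's account under FCA): inland to port — exclude.
CIF value = FCA price + origin terminal + freight + insurance = 399715.89 + 821.70 + 9762.27 + 340.97 = 410640.83
Import duty = 410640.83 × 10% = 41064.08
Buyer bears: origin terminal 821.70 + freight 9762.27 + insurance 340.97 + delivery 1060.87 + duty 41064.08 = 53049.89
Landed cost = invoice 399715.89 + 53049.89 = 452765.78

Total landed cost: EUR 452765.78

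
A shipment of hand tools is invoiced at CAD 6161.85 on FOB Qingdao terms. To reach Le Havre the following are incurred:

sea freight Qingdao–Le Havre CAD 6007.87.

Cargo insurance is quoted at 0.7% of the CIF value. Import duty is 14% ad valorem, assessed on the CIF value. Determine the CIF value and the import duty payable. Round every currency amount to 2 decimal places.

CIF value: CAD 12255.51; import duty: CAD 1715.77

Let C be the CIF value. C = FOB price + freight + 0.7% × C
C − 0.7% × C = 6161.85 + 6007.87
0.993 × C = 12169.72
C = 12169.72 / 0.993 = 12255.51
Insurance premium = 0.7% × 12255.51 = 85.79
Import duty = 12255.51 × 14% = 1715.77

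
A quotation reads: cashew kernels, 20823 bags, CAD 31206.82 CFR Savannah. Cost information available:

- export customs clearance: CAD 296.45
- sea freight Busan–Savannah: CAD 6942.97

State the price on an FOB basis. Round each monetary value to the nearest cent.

FOB price: CAD 24263.85

Not relevant to the conversion: export clearance — on the seller under both CFR and FOB; already in the CFR price and stays in the FOB price.
From CFR to FOB, the seller no longer bears: freight.
FOB price = 31206.82 − 6942.97 = 24263.85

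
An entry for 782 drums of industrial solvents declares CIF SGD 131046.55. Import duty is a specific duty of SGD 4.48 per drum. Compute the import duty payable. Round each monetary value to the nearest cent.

Import duty = 782 × 4.48 = 3503.36

Import duty: SGD 3503.36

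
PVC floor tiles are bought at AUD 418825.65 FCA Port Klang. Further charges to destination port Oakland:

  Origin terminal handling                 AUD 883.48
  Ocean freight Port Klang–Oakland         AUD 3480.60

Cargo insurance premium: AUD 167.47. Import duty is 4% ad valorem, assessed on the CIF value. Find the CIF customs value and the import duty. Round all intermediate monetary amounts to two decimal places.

CIF = FCA price + pre-shipment costs + freight + insurance
CIF = 418825.65 + 883.48 + 3480.60 + 167.47 = 423357.20
Import duty = 423357.20 × 4% = 16934.29

CIF value: AUD 423357.20; import duty: AUD 16934.29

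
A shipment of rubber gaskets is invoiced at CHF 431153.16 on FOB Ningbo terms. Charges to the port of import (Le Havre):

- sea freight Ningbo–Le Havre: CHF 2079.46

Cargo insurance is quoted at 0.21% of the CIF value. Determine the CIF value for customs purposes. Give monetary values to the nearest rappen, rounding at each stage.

Let C be the CIF value. C = FOB price + freight + 0.21% × C
C − 0.21% × C = 431153.16 + 2079.46
0.9979 × C = 433232.62
C = 433232.62 / 0.9979 = 434144.32
Insurance premium = 0.21% × 434144.32 = 911.70

CIF value: CHF 434144.32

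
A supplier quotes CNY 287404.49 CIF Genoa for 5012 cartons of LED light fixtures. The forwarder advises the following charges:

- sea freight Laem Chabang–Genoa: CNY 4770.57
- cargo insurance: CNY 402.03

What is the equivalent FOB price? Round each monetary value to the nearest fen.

From CIF to FOB, the seller no longer bears: freight, insurance.
FOB price = 287404.49 − 4770.57 − 402.03 = 282231.89

FOB price: CNY 282231.89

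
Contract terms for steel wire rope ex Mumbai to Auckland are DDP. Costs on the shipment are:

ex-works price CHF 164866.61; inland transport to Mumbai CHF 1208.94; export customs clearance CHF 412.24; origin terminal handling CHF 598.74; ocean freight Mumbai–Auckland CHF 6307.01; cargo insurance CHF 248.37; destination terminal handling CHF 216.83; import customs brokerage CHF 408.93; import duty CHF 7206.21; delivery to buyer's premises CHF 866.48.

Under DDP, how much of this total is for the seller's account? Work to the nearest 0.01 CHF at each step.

Seller's account: CHF 182340.36

DDP: the seller bears all costs including import duty.
Seller's account: goods 164866.61 + inland to port 1208.94 + export clearance 412.24 + origin terminal 598.74 + freight 6307.01 + insurance 248.37 + destination terminal 216.83 + brokerage 408.93 + duty 7206.21 + delivery 866.48 = 182340.36
Buyer's account: 0.00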